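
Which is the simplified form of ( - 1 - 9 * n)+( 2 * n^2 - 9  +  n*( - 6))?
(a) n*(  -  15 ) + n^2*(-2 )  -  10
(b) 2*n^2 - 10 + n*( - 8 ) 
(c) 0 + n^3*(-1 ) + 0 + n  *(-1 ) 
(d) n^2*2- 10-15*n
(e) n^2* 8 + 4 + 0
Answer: d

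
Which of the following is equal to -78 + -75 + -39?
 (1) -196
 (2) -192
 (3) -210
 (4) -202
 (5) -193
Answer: 2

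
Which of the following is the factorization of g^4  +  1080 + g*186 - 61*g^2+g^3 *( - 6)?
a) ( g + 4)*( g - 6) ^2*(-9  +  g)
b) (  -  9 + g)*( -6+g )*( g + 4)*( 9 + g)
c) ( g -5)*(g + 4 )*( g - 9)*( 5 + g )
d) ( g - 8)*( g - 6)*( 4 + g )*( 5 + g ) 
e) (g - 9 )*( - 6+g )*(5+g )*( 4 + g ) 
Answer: e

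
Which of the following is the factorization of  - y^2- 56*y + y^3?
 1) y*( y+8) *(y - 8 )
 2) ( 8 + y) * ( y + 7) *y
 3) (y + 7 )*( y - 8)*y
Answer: 3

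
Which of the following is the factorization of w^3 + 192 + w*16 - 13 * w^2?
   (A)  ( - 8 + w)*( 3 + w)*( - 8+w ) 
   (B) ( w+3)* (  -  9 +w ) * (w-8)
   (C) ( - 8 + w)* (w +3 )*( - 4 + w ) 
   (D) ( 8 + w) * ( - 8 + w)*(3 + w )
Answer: A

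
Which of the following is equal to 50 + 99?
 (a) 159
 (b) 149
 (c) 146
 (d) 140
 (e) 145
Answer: b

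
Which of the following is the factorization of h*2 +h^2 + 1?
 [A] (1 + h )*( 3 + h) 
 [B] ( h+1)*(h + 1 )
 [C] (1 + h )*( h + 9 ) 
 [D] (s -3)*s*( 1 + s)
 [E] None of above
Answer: B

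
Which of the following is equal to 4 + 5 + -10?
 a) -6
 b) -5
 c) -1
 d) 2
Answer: c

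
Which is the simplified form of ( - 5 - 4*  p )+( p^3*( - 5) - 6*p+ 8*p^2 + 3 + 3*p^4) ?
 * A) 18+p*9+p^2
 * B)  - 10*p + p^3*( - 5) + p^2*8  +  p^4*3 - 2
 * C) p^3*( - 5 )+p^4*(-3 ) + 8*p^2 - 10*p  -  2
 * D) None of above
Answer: B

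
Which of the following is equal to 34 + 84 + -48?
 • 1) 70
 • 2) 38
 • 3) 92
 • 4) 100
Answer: 1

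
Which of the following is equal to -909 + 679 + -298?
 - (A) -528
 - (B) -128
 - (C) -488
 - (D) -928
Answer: A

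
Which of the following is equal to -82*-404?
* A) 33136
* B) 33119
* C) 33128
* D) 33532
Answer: C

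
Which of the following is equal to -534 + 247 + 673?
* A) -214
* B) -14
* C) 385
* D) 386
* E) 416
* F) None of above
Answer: D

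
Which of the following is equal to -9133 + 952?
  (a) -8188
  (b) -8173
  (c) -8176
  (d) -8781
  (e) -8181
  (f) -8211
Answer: e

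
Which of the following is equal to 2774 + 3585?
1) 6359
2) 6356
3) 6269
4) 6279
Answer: 1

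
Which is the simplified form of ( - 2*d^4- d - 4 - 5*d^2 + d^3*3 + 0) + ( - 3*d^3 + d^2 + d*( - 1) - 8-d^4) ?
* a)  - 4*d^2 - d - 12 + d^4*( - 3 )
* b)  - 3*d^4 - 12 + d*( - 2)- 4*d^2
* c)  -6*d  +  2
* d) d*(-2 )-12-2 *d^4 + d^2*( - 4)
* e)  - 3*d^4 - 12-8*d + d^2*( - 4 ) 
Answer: b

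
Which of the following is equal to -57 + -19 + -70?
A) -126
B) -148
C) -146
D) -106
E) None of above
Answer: C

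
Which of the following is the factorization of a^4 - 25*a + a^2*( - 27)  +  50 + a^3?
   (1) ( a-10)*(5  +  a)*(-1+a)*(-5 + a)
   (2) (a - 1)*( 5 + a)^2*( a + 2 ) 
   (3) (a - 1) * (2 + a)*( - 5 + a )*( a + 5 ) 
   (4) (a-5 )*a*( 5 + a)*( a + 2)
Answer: 3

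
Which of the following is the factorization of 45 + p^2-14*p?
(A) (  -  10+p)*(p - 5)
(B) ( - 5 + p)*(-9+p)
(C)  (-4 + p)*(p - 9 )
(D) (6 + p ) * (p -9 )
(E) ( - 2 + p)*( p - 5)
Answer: B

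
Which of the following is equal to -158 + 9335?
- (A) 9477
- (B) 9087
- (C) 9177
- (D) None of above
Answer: C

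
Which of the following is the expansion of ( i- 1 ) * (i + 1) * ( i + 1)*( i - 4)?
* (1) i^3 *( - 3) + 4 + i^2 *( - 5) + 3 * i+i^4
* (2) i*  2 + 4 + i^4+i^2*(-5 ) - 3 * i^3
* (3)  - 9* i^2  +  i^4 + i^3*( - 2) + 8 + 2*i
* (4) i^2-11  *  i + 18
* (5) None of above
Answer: 1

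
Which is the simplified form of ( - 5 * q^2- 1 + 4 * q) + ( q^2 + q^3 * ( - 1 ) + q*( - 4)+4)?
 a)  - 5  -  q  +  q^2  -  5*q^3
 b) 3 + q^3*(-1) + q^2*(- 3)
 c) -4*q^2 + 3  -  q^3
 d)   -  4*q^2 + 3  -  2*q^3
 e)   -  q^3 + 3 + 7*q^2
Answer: c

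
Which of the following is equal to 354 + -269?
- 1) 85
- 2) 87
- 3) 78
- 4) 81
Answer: 1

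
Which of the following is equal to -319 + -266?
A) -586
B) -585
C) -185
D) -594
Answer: B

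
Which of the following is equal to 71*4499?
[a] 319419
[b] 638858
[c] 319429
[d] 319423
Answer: c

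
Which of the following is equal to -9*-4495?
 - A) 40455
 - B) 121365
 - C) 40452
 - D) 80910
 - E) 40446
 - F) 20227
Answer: A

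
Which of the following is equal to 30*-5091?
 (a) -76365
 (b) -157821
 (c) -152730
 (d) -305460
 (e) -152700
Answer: c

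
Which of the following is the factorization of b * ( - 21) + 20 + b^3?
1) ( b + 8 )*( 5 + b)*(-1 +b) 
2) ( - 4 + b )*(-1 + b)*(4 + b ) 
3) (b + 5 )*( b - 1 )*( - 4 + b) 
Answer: 3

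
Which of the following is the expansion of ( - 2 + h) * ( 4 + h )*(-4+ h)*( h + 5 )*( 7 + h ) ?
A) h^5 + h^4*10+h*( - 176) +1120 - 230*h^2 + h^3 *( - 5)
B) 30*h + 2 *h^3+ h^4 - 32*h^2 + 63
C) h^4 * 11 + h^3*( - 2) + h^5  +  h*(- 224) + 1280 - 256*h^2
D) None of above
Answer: A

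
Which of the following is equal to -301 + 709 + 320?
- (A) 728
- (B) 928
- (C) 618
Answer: A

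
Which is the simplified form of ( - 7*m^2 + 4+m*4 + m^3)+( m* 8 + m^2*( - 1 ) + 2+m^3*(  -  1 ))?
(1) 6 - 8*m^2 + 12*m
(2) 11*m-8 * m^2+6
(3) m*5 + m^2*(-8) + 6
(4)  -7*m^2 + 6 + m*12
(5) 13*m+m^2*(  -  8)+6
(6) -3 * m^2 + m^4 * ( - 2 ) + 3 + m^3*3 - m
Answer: 1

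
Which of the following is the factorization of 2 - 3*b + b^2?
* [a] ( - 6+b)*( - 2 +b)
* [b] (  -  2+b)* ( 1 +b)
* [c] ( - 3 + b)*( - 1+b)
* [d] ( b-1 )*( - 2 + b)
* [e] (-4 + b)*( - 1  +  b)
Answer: d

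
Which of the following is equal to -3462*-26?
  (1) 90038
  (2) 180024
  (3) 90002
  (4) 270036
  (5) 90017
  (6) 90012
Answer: 6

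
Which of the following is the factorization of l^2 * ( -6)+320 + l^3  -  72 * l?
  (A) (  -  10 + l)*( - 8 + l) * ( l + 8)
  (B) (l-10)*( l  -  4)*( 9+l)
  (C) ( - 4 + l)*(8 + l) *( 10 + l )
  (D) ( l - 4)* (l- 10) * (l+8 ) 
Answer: D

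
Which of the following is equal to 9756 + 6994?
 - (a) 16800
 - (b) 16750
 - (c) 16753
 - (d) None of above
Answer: b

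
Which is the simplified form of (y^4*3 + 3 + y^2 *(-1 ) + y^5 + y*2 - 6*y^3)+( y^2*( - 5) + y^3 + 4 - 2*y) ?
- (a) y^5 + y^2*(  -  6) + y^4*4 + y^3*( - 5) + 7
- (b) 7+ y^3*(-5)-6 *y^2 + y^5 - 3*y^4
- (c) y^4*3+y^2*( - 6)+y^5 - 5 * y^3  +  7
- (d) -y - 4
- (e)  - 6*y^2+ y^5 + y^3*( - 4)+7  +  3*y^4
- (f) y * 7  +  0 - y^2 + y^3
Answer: c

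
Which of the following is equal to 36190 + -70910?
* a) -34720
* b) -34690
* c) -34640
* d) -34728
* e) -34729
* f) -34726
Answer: a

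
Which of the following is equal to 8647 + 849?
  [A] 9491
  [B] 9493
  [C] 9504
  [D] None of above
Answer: D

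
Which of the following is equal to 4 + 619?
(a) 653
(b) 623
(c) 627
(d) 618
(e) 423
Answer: b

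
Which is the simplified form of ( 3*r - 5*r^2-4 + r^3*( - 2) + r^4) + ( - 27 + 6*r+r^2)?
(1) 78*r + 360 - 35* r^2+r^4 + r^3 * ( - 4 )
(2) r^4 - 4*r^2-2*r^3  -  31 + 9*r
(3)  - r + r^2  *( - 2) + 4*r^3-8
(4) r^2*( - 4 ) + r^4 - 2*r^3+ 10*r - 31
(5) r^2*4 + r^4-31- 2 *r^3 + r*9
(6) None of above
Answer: 2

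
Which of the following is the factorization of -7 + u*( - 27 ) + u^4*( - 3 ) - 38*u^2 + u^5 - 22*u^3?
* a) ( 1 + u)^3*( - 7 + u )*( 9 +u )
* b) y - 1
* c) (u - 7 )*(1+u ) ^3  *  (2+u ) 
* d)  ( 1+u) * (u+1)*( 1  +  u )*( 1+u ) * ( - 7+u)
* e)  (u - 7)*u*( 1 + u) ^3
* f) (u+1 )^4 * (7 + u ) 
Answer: d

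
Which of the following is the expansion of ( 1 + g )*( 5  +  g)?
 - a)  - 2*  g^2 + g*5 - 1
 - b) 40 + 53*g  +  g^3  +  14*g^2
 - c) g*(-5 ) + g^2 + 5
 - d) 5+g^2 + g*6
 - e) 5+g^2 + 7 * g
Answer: d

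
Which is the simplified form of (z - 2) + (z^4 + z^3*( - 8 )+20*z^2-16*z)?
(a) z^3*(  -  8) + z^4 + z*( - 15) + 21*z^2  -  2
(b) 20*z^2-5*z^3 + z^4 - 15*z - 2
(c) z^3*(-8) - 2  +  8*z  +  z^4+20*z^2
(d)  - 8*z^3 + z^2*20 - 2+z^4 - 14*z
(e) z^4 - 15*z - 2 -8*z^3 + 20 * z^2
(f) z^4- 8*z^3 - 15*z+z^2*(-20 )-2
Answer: e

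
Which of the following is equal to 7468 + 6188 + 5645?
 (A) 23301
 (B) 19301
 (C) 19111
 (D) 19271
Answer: B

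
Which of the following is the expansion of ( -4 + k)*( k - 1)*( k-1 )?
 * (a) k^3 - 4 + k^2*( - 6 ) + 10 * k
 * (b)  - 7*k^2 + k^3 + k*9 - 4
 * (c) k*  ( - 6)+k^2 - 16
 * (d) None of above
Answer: d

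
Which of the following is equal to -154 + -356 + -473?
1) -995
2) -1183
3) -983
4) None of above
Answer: 3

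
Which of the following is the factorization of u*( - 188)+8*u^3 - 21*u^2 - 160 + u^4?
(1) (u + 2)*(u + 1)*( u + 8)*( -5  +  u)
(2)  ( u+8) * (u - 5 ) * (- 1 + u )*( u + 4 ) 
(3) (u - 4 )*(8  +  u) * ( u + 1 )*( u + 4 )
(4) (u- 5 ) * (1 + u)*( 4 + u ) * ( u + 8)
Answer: 4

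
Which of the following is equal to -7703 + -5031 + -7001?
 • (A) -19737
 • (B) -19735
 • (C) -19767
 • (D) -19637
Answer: B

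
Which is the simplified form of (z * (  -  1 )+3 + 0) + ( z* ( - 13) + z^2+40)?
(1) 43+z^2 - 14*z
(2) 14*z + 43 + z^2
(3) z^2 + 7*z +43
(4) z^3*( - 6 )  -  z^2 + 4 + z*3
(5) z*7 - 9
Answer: 1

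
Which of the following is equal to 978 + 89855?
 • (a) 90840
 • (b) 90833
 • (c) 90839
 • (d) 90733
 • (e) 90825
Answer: b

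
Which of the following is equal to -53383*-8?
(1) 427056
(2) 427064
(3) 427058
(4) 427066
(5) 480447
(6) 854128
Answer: 2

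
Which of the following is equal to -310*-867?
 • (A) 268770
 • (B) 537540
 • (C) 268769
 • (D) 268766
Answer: A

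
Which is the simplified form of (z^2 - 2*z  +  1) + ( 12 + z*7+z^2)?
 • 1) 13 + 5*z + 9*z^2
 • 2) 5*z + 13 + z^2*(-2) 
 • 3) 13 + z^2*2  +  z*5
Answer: 3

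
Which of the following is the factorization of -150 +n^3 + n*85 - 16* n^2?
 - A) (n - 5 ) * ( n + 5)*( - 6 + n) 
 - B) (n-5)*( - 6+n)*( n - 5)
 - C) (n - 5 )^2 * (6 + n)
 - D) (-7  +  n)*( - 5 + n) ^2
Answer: B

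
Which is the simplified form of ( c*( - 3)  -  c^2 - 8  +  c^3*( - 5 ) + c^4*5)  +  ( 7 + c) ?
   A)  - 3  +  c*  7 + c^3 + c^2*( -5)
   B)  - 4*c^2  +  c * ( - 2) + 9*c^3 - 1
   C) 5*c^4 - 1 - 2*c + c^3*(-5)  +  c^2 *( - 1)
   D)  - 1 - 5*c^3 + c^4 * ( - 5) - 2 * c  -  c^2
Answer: C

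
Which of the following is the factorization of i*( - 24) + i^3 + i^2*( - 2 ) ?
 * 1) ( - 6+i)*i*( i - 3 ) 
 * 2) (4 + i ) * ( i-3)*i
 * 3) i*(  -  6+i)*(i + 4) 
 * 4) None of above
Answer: 3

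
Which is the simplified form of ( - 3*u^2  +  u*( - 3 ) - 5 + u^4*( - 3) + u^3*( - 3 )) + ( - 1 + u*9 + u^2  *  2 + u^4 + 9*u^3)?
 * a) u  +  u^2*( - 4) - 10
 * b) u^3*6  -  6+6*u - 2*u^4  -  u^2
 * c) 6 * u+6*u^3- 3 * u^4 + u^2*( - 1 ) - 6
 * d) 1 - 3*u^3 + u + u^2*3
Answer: b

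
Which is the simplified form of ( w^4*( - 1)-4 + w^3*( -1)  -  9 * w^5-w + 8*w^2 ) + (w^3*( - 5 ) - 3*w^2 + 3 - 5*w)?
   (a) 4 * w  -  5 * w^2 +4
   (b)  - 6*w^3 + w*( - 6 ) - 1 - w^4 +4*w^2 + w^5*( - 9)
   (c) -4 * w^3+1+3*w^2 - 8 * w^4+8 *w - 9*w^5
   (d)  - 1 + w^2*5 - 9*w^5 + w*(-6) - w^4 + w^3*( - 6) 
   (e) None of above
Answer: d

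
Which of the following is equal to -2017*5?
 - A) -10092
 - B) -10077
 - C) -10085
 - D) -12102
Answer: C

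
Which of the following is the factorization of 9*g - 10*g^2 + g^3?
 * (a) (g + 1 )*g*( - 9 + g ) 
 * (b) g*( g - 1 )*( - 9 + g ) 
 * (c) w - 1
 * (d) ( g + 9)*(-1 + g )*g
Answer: b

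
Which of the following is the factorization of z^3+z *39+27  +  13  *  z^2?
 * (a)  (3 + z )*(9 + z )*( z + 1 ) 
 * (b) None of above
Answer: a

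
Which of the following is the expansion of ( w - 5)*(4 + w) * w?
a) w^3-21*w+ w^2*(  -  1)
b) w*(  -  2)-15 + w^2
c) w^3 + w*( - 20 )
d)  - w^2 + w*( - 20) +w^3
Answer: d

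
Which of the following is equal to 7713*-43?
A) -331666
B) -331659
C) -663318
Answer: B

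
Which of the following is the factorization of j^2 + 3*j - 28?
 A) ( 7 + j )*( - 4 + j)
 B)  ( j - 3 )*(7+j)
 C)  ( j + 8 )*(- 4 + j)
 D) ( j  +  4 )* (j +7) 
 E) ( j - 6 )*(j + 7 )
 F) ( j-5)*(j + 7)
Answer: A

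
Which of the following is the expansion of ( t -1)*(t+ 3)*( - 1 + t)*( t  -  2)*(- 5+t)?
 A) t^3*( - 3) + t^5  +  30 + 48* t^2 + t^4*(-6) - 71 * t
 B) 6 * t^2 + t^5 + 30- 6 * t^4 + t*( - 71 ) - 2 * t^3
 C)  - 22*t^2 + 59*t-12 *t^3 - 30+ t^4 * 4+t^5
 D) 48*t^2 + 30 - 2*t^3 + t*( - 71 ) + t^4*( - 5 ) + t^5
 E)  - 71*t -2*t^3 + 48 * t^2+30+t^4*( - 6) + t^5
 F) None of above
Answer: E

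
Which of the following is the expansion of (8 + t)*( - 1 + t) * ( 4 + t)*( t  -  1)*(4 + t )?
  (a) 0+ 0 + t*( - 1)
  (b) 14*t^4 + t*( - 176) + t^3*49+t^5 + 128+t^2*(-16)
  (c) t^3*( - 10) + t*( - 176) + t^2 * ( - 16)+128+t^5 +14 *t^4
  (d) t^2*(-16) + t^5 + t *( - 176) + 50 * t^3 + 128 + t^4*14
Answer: b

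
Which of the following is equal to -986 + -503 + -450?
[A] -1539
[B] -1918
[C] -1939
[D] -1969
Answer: C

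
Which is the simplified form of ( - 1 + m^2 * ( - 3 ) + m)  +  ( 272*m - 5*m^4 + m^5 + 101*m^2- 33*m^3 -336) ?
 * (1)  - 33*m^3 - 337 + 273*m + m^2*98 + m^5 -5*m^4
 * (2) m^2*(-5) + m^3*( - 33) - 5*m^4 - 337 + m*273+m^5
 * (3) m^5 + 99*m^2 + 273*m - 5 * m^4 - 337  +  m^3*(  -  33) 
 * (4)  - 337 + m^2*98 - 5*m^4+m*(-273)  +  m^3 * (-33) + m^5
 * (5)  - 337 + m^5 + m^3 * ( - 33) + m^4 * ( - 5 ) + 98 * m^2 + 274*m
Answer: 1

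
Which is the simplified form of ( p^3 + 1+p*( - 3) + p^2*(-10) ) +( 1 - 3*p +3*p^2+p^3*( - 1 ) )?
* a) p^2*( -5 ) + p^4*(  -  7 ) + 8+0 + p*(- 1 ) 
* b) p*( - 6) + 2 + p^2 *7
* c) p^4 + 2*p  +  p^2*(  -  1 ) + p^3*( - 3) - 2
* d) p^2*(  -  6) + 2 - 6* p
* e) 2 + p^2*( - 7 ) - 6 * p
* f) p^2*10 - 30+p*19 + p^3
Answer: e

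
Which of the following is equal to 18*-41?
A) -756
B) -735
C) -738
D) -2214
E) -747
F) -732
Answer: C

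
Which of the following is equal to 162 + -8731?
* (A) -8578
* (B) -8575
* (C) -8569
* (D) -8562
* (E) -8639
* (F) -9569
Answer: C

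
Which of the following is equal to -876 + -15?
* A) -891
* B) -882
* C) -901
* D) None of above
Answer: A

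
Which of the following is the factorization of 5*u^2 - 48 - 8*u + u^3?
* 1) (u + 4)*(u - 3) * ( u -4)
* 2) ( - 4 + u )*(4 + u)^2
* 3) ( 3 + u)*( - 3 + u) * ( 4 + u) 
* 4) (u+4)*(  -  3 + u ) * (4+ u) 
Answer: 4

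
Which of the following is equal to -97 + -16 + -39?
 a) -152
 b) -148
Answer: a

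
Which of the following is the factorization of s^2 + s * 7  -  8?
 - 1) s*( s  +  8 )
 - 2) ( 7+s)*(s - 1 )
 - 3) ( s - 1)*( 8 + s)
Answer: 3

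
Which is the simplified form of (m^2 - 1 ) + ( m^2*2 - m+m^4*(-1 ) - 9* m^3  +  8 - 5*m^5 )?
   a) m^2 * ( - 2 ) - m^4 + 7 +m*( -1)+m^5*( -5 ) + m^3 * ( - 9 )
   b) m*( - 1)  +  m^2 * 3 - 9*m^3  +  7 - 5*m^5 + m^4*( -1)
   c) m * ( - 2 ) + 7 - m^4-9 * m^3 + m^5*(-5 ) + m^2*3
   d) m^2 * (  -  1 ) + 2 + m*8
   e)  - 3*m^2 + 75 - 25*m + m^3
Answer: b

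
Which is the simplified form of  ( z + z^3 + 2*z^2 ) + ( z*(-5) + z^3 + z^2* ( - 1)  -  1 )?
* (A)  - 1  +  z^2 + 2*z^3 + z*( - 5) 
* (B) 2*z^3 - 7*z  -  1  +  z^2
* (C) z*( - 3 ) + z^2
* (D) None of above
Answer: D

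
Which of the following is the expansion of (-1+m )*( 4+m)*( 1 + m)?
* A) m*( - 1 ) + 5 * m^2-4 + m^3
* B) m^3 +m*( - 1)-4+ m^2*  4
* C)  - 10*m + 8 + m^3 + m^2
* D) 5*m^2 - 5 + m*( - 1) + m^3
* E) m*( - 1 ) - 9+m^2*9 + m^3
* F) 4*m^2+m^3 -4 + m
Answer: B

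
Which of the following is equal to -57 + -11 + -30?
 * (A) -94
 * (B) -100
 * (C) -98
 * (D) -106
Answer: C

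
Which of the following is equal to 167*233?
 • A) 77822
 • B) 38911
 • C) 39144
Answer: B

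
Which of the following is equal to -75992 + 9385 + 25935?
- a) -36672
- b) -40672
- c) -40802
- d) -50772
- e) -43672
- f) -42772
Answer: b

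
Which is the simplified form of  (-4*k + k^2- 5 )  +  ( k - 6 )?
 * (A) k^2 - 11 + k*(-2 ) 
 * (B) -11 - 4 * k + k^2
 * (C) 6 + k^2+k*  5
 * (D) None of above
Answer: D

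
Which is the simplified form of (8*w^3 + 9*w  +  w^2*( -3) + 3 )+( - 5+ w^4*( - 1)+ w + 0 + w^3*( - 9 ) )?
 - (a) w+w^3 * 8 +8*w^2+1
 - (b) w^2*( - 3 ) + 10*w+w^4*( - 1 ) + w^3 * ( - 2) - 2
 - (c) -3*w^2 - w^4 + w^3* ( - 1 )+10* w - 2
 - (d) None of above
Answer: c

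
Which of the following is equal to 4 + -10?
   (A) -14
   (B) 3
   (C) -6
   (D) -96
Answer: C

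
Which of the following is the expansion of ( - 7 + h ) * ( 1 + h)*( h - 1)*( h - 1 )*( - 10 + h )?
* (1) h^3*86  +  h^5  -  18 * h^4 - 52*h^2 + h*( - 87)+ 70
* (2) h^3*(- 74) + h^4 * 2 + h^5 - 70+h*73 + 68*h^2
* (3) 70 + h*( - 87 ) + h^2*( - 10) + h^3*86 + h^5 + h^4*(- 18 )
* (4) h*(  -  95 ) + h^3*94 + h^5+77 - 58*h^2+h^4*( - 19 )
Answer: 1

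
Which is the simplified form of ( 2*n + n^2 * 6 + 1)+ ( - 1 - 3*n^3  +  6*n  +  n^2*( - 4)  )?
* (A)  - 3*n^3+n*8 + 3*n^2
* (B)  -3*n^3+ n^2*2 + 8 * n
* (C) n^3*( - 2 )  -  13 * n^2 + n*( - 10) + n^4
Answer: B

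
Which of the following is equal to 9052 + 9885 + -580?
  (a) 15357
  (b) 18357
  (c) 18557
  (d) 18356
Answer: b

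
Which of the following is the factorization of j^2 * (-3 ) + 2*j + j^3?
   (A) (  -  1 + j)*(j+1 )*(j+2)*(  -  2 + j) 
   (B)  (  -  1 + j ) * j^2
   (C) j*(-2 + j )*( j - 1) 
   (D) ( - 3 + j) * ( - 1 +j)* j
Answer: C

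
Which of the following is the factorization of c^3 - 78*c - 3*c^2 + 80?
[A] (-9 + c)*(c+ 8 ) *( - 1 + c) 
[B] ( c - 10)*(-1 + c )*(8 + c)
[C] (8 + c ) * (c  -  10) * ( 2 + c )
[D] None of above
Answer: B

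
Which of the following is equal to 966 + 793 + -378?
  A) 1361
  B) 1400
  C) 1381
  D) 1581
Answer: C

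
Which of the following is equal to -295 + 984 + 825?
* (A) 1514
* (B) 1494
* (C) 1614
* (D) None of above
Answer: A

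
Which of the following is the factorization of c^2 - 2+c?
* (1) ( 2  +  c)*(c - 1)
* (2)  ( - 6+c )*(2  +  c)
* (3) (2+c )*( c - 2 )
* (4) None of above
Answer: 1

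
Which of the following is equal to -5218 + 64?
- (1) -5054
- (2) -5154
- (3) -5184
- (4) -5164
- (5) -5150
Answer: 2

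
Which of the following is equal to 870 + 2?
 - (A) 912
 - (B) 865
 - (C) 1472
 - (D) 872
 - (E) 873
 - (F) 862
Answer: D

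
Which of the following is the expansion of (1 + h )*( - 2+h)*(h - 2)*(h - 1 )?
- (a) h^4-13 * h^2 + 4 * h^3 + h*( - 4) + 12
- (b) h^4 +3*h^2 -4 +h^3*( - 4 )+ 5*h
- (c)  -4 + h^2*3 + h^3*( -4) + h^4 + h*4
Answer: c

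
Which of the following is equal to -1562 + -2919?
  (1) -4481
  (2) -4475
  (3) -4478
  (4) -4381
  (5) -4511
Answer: 1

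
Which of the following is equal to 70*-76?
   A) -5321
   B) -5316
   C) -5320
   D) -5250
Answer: C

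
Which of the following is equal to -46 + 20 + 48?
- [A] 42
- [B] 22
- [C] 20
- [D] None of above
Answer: B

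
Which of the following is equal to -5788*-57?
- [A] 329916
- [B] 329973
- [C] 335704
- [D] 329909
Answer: A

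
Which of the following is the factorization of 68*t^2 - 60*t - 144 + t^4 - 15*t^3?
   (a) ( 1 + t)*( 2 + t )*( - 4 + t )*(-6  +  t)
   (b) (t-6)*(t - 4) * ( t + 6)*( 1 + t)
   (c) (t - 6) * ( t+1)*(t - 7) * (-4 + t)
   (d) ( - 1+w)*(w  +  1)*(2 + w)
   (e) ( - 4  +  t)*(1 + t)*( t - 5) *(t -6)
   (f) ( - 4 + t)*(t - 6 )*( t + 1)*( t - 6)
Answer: f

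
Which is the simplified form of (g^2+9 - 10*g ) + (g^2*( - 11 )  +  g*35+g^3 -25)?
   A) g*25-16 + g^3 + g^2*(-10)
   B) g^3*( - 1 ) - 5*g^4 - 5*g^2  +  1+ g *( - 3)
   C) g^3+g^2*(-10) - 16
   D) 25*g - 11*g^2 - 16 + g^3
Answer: A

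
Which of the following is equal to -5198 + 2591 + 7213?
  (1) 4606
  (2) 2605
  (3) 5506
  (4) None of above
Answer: 1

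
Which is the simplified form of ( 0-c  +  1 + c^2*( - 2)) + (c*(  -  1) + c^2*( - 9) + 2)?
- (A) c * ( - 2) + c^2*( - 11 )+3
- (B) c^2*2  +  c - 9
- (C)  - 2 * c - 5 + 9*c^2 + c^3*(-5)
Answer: A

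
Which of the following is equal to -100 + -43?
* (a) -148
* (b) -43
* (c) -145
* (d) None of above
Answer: d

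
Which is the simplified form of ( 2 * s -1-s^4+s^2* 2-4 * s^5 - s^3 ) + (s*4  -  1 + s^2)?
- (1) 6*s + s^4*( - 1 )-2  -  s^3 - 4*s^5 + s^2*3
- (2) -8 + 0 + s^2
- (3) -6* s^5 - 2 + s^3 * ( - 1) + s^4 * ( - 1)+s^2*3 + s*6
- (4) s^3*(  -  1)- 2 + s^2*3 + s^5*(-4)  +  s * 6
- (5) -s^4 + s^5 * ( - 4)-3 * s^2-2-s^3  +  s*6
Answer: 1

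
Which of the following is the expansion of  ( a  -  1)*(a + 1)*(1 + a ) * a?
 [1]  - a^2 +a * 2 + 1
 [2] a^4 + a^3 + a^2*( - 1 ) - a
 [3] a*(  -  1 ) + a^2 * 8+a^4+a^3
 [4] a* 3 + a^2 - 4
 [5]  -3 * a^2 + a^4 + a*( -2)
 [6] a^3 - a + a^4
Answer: 2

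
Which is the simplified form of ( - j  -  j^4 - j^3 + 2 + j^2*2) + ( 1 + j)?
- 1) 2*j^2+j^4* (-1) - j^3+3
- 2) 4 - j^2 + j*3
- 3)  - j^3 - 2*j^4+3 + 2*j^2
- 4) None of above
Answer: 1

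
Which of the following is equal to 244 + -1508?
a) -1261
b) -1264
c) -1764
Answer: b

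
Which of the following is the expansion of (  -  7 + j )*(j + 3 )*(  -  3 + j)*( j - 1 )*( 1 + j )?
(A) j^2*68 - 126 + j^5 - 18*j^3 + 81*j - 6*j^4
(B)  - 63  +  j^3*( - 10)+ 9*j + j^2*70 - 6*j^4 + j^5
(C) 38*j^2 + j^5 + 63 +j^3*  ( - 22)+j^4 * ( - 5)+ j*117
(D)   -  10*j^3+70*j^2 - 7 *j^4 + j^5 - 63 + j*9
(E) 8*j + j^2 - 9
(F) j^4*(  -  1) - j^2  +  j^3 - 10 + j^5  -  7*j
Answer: D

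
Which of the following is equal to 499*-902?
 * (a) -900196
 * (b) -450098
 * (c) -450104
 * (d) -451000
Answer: b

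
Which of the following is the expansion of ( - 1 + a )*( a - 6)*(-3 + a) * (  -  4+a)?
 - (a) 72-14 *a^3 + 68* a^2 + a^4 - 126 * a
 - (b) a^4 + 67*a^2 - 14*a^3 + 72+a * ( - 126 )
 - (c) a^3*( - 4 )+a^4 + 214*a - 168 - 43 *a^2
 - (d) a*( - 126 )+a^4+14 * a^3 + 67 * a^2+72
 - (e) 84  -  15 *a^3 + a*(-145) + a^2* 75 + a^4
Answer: b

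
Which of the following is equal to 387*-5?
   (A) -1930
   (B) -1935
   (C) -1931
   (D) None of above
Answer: B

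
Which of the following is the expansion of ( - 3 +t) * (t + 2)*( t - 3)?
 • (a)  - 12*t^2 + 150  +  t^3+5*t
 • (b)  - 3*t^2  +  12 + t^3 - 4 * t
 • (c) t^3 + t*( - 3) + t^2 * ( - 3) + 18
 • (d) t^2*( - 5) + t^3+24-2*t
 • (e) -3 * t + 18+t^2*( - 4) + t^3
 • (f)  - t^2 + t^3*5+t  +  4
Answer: e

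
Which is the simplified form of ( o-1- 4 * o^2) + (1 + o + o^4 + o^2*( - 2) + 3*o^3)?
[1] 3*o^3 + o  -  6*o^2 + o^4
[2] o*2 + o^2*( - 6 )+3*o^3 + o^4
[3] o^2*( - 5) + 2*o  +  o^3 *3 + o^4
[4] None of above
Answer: 2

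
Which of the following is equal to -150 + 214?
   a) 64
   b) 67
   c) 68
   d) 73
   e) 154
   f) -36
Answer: a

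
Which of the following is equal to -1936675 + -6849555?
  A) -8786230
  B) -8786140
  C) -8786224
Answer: A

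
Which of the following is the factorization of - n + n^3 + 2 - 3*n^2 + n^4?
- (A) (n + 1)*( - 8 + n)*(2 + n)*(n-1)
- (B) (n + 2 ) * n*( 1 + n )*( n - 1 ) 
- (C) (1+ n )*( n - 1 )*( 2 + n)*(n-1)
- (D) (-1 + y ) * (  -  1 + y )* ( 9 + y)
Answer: C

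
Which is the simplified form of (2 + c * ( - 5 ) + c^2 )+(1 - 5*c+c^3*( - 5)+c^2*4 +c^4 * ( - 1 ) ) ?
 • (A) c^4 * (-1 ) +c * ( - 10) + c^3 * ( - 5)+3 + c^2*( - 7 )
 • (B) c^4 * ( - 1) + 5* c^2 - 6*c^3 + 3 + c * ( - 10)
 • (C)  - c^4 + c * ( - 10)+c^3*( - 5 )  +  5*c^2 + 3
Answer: C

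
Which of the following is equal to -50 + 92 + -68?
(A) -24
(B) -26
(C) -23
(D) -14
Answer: B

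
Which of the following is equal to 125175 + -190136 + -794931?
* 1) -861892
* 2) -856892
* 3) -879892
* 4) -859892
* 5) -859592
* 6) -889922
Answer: 4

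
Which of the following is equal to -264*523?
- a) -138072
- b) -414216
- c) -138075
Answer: a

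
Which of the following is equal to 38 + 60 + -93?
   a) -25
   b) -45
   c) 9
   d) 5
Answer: d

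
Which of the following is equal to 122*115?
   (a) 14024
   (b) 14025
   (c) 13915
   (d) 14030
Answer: d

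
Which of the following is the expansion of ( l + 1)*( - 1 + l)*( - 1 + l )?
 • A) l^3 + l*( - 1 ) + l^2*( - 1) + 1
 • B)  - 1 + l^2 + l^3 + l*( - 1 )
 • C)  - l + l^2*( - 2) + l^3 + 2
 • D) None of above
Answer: A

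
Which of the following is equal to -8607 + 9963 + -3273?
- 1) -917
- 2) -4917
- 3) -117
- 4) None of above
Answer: 4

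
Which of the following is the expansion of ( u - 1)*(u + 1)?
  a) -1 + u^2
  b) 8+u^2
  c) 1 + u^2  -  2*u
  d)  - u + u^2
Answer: a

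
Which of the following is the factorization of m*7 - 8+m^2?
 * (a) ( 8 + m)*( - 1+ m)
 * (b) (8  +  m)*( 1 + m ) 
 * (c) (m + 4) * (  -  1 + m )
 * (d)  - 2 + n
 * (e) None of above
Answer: a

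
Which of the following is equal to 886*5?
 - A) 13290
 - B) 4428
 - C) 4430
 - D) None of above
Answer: C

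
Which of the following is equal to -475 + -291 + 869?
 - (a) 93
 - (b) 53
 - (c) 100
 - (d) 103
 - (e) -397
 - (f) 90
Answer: d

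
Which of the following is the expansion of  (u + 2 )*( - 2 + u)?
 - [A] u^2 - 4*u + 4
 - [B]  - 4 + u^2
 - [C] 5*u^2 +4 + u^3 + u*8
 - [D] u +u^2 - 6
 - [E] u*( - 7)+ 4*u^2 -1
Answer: B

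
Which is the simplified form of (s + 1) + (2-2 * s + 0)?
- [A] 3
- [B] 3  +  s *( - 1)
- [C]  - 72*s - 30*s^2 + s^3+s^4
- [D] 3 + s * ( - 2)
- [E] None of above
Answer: B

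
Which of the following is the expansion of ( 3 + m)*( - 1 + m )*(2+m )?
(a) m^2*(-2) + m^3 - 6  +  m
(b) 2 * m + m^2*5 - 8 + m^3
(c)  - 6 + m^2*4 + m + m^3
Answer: c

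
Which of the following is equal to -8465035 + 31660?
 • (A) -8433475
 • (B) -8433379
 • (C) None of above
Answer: C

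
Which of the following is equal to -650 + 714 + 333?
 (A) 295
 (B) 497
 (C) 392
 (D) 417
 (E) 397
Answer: E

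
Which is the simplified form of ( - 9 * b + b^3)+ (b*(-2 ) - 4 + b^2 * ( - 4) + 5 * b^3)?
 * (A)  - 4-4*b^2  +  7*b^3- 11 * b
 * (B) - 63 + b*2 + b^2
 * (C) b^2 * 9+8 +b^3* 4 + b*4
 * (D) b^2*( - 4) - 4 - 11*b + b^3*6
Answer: D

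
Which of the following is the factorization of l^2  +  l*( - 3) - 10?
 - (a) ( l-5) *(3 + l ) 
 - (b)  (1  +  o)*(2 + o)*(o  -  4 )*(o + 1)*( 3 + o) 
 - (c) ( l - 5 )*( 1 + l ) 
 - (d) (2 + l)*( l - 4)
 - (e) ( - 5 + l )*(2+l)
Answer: e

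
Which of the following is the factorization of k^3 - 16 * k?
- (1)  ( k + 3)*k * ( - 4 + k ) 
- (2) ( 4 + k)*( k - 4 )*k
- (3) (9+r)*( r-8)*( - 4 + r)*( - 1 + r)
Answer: 2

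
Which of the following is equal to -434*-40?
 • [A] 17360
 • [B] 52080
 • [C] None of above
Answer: A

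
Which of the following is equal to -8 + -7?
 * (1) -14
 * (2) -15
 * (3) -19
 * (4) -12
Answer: 2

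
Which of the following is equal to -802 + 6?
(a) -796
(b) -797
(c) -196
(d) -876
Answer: a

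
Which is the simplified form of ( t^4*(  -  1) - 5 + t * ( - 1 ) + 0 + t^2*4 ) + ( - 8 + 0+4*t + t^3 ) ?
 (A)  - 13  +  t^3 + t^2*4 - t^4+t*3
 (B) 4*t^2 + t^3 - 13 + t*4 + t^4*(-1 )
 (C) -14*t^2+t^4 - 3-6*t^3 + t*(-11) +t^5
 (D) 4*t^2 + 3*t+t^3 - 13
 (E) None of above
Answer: A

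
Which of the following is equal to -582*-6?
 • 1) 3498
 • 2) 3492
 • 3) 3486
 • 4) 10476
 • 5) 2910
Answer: 2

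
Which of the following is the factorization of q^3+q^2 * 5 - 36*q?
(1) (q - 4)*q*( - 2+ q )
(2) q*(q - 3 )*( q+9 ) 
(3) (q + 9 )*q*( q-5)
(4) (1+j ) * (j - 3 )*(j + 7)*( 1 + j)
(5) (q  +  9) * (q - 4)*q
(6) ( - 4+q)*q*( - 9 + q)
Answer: 5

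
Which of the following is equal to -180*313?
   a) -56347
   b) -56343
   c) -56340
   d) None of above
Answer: c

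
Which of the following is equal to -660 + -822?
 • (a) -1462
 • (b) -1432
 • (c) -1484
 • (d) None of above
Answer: d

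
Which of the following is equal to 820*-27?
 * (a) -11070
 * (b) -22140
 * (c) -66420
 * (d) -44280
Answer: b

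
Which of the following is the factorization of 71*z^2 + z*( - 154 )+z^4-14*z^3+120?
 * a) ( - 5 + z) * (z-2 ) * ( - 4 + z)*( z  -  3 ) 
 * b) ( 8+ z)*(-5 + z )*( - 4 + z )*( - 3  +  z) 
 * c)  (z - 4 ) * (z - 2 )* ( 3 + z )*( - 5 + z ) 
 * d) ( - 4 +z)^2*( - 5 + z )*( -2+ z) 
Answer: a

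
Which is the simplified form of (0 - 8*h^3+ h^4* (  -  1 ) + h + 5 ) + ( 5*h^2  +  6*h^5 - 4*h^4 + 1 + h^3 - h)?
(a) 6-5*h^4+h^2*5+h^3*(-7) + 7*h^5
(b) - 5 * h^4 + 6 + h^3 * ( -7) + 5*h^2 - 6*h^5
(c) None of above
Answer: c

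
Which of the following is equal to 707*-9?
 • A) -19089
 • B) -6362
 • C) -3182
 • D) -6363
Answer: D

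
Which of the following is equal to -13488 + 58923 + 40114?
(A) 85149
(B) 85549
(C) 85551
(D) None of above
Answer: B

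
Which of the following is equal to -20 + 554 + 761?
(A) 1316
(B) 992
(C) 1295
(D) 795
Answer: C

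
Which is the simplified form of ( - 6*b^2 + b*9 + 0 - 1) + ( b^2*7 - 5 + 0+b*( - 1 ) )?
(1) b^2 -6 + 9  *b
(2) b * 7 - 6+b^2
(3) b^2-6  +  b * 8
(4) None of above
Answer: 3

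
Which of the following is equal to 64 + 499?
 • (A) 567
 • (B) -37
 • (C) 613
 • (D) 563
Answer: D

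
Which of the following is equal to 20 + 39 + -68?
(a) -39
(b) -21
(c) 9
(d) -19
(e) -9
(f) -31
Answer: e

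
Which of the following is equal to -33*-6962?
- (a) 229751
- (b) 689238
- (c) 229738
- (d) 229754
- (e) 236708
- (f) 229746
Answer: f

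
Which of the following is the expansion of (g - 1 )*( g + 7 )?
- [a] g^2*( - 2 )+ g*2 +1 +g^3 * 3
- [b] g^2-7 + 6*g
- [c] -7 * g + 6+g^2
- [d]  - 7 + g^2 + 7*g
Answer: b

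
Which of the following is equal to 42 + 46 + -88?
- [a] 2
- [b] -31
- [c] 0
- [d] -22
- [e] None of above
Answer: c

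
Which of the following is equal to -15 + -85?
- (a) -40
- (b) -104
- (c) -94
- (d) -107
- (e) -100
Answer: e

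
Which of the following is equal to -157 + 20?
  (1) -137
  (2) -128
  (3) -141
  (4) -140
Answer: 1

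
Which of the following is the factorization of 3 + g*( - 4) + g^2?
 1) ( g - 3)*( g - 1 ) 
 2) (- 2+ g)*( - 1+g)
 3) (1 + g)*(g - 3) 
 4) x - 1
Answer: 1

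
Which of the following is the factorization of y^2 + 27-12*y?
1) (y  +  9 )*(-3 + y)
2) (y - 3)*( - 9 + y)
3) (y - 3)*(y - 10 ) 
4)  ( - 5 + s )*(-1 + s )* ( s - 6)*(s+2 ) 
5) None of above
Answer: 2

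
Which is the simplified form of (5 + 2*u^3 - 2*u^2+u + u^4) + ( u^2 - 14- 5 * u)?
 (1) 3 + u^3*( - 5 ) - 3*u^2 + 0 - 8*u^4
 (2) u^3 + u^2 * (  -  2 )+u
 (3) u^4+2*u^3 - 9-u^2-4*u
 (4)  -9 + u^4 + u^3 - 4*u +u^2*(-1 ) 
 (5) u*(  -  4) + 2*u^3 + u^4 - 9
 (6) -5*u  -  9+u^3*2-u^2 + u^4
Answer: 3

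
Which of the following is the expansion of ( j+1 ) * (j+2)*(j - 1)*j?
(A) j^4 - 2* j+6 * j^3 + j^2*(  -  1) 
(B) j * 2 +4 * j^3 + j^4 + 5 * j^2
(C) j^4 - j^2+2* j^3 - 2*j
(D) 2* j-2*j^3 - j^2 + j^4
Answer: C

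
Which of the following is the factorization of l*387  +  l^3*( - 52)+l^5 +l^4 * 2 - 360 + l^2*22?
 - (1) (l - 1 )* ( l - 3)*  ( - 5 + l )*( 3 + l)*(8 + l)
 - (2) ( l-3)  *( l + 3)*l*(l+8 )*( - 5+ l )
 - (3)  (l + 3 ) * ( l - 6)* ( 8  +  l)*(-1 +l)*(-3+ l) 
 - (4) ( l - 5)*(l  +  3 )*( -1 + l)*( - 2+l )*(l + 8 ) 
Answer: 1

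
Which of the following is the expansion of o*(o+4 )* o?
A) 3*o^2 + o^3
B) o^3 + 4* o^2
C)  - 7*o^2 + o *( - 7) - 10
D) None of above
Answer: B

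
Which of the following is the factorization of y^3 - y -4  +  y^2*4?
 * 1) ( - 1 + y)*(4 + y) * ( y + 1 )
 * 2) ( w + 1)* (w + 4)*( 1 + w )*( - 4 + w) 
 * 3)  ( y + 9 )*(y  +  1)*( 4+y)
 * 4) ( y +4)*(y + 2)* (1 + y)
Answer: 1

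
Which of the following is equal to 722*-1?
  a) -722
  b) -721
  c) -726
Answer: a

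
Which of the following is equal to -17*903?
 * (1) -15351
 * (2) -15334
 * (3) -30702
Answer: 1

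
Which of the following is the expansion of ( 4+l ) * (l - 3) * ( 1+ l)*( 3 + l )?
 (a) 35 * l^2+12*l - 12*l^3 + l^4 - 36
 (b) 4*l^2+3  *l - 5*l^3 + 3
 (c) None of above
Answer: c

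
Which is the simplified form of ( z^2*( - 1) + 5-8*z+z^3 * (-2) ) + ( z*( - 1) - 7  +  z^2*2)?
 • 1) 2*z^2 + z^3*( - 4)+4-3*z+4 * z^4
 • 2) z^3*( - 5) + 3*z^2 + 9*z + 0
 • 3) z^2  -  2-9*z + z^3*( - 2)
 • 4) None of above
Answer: 3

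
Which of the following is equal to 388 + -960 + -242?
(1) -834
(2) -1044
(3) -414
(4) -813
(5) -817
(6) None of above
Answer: 6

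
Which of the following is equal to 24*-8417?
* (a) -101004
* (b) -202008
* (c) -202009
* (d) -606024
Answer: b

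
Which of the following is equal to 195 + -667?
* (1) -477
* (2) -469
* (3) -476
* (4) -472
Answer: 4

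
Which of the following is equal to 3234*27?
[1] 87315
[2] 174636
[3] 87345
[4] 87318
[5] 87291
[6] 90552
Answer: 4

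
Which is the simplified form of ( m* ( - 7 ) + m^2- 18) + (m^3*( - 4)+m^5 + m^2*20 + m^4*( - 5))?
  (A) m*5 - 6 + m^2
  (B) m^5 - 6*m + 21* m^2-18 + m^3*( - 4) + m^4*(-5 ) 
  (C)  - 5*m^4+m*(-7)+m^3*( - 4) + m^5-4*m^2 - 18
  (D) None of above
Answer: D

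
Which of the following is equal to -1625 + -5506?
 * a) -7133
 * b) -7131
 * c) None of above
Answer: b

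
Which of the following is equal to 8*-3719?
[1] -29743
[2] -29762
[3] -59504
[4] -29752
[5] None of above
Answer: 4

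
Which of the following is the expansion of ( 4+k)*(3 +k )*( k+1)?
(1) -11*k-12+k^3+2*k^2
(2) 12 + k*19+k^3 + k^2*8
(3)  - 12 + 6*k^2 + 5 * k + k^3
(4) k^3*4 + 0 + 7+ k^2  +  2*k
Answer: 2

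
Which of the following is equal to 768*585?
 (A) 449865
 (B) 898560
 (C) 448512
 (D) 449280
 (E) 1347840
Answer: D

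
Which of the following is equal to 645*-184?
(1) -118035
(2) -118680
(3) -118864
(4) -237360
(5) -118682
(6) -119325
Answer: 2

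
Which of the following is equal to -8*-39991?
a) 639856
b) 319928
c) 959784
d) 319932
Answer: b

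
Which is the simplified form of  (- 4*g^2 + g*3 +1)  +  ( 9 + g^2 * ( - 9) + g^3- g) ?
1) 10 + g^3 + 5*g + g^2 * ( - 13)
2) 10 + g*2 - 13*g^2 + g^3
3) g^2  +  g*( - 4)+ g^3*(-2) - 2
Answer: 2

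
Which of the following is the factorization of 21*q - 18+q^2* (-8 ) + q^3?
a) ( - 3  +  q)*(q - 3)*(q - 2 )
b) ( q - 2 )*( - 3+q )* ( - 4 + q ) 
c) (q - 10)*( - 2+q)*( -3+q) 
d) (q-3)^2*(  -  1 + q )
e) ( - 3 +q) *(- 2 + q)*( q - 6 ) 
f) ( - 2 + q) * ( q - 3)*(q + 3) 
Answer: a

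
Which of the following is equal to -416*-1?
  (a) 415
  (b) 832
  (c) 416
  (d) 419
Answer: c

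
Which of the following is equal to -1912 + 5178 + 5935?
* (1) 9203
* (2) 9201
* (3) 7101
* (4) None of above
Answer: 2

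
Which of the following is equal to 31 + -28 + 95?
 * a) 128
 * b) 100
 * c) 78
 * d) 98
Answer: d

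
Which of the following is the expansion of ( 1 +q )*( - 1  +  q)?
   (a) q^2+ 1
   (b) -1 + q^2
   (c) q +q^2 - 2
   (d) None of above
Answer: b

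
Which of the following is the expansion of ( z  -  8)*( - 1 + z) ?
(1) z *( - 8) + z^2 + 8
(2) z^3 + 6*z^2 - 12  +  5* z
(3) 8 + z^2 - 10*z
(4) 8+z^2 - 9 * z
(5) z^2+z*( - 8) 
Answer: 4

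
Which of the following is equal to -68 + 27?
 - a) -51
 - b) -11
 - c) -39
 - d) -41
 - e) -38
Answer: d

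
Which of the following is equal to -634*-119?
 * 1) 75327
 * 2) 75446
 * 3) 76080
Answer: 2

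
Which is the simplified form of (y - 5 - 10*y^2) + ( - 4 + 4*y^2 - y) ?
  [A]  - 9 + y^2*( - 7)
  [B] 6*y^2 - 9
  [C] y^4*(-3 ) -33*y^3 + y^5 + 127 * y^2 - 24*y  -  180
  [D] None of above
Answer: D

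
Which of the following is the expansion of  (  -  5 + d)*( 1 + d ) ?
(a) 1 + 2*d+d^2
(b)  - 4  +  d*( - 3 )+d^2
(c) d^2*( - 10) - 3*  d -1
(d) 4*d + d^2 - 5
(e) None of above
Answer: e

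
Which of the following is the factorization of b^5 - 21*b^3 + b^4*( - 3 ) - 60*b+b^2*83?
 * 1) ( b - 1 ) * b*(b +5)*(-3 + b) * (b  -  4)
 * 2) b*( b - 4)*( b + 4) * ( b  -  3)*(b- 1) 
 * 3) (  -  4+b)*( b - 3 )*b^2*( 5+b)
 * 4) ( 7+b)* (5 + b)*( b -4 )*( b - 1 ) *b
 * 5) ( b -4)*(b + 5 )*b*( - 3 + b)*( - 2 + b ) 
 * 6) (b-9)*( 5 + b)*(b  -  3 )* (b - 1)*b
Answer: 1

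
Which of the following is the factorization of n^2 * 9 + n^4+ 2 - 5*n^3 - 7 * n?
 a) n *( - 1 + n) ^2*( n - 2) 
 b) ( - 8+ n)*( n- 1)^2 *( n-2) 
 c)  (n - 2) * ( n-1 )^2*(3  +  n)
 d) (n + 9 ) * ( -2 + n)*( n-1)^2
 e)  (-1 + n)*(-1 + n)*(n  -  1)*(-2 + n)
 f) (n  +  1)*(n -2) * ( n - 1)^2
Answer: e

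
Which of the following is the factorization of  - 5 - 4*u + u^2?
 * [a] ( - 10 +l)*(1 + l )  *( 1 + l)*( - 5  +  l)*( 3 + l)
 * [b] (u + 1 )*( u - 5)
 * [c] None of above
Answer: b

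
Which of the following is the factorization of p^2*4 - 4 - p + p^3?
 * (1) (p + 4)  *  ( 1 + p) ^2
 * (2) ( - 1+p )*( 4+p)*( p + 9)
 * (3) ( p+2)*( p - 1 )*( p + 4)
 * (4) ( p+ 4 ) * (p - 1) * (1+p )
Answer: 4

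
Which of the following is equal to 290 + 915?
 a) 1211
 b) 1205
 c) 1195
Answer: b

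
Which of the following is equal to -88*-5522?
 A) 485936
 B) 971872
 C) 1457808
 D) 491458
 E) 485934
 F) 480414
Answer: A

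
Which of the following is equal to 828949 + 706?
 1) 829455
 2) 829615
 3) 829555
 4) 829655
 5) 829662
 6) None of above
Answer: 4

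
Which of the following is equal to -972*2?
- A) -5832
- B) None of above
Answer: B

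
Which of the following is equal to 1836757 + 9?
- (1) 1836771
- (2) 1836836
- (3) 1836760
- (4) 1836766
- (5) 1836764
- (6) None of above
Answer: 4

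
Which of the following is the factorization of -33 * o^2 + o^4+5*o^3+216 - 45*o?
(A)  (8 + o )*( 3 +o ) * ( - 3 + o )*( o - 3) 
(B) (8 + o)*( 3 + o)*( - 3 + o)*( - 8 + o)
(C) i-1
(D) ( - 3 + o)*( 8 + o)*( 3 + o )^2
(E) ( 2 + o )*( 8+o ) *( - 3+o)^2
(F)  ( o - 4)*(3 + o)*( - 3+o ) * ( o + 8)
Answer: A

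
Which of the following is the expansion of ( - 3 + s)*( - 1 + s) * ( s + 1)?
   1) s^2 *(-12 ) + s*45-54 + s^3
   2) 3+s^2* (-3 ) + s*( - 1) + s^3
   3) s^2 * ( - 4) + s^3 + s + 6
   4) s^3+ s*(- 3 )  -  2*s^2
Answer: 2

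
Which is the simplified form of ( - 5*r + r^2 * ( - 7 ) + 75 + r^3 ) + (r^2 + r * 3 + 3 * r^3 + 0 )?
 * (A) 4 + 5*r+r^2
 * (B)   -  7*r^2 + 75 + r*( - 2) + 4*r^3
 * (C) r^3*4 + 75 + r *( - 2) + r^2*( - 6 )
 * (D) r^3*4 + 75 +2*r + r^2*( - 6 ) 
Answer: C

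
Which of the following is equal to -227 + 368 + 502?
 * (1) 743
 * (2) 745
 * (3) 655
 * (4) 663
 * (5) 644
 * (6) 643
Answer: 6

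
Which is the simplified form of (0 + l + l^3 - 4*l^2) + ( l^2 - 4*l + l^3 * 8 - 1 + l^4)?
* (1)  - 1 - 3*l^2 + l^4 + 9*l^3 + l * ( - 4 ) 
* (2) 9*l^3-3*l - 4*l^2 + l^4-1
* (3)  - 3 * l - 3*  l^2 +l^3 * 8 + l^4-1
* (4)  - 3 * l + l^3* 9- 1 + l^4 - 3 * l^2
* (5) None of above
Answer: 4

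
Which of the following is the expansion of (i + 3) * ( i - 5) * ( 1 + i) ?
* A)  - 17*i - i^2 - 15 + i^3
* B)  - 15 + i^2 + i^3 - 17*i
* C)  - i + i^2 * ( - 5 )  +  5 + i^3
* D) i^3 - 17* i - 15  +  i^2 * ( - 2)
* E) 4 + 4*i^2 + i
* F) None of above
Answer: A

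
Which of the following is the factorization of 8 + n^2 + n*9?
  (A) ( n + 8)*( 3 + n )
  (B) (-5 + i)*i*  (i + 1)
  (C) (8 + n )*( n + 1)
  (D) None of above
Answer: C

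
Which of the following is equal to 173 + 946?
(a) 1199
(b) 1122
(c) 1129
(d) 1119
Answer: d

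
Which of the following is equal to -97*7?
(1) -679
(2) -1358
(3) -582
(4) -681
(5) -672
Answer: 1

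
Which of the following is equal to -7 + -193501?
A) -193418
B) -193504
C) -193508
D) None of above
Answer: C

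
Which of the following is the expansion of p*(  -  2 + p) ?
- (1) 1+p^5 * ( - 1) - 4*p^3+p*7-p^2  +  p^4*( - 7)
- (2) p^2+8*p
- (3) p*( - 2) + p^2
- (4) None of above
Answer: 3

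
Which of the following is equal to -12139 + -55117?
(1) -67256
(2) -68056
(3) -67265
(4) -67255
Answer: 1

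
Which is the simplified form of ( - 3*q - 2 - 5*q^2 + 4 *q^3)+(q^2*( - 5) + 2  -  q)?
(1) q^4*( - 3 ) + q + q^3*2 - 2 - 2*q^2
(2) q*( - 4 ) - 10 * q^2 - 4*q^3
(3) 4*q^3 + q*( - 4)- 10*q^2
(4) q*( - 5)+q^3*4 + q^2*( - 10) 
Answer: 3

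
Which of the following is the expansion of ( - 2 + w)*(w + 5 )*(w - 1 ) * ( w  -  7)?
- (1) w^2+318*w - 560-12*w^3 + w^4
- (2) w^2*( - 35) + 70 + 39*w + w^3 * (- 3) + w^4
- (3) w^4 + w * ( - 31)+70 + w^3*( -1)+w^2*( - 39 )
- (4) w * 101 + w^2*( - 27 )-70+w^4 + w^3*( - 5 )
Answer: 4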